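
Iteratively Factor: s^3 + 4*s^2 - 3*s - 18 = (s - 2)*(s^2 + 6*s + 9) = (s - 2)*(s + 3)*(s + 3)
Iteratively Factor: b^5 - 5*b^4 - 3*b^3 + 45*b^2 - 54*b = (b - 3)*(b^4 - 2*b^3 - 9*b^2 + 18*b) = (b - 3)*(b + 3)*(b^3 - 5*b^2 + 6*b) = (b - 3)*(b - 2)*(b + 3)*(b^2 - 3*b) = b*(b - 3)*(b - 2)*(b + 3)*(b - 3)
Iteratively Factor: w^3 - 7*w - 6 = (w - 3)*(w^2 + 3*w + 2) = (w - 3)*(w + 2)*(w + 1)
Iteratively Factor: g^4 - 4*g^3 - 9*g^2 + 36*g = (g + 3)*(g^3 - 7*g^2 + 12*g) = g*(g + 3)*(g^2 - 7*g + 12) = g*(g - 3)*(g + 3)*(g - 4)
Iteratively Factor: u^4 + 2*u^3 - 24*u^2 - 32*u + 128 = (u + 4)*(u^3 - 2*u^2 - 16*u + 32) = (u - 2)*(u + 4)*(u^2 - 16) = (u - 2)*(u + 4)^2*(u - 4)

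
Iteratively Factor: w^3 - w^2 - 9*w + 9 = (w + 3)*(w^2 - 4*w + 3) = (w - 1)*(w + 3)*(w - 3)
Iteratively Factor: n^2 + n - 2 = (n + 2)*(n - 1)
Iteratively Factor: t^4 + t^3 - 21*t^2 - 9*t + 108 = (t - 3)*(t^3 + 4*t^2 - 9*t - 36) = (t - 3)*(t + 3)*(t^2 + t - 12) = (t - 3)*(t + 3)*(t + 4)*(t - 3)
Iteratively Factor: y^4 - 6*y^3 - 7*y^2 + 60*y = (y + 3)*(y^3 - 9*y^2 + 20*y) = y*(y + 3)*(y^2 - 9*y + 20) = y*(y - 4)*(y + 3)*(y - 5)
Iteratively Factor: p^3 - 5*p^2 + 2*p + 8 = (p - 4)*(p^2 - p - 2) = (p - 4)*(p + 1)*(p - 2)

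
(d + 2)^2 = d^2 + 4*d + 4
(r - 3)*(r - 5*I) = r^2 - 3*r - 5*I*r + 15*I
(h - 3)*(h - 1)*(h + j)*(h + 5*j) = h^4 + 6*h^3*j - 4*h^3 + 5*h^2*j^2 - 24*h^2*j + 3*h^2 - 20*h*j^2 + 18*h*j + 15*j^2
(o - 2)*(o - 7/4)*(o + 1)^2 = o^4 - 7*o^3/4 - 3*o^2 + 13*o/4 + 7/2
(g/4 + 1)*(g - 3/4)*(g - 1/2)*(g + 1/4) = g^4/4 + 3*g^3/4 - 63*g^2/64 + 11*g/128 + 3/32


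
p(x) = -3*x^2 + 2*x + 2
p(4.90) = -60.23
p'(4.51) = -25.06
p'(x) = 2 - 6*x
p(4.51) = -50.00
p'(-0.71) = 6.26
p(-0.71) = -0.93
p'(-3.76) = 24.56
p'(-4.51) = 29.06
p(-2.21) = -17.07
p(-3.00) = -31.00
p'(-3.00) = 20.00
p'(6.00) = -34.00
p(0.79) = 1.71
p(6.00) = -94.00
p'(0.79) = -2.74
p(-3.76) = -47.93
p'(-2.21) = 15.26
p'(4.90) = -27.40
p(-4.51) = -68.04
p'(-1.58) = 11.48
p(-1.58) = -8.65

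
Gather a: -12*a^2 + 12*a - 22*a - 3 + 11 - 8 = -12*a^2 - 10*a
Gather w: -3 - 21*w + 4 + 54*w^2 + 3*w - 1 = 54*w^2 - 18*w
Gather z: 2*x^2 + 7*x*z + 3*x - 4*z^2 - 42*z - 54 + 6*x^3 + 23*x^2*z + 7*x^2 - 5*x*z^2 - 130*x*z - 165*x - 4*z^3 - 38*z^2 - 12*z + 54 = 6*x^3 + 9*x^2 - 162*x - 4*z^3 + z^2*(-5*x - 42) + z*(23*x^2 - 123*x - 54)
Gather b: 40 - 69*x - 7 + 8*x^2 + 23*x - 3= 8*x^2 - 46*x + 30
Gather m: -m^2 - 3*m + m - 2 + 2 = -m^2 - 2*m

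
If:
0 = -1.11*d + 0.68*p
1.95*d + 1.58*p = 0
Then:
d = 0.00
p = 0.00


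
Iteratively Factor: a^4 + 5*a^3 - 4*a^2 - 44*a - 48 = (a + 2)*(a^3 + 3*a^2 - 10*a - 24) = (a + 2)*(a + 4)*(a^2 - a - 6) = (a + 2)^2*(a + 4)*(a - 3)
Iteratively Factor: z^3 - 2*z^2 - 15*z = (z)*(z^2 - 2*z - 15) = z*(z - 5)*(z + 3)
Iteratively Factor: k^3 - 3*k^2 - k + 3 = (k - 3)*(k^2 - 1) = (k - 3)*(k + 1)*(k - 1)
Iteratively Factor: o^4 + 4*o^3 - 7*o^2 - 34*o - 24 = (o + 4)*(o^3 - 7*o - 6) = (o + 1)*(o + 4)*(o^2 - o - 6) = (o + 1)*(o + 2)*(o + 4)*(o - 3)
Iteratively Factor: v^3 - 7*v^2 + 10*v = (v - 5)*(v^2 - 2*v) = (v - 5)*(v - 2)*(v)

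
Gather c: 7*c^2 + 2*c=7*c^2 + 2*c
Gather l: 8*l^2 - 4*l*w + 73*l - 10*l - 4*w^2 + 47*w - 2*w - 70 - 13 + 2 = 8*l^2 + l*(63 - 4*w) - 4*w^2 + 45*w - 81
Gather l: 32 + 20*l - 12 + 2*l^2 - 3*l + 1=2*l^2 + 17*l + 21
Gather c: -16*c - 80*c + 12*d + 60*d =-96*c + 72*d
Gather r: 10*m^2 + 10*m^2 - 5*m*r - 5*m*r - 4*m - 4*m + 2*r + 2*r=20*m^2 - 8*m + r*(4 - 10*m)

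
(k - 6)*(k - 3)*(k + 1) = k^3 - 8*k^2 + 9*k + 18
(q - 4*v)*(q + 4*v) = q^2 - 16*v^2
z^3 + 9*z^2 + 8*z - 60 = (z - 2)*(z + 5)*(z + 6)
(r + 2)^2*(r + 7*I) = r^3 + 4*r^2 + 7*I*r^2 + 4*r + 28*I*r + 28*I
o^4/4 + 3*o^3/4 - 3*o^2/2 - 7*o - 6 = (o/2 + 1)^2*(o - 3)*(o + 2)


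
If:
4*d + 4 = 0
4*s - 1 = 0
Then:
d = -1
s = 1/4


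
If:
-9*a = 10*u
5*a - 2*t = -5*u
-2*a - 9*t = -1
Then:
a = 4/17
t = 1/17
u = -18/85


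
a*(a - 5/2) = a^2 - 5*a/2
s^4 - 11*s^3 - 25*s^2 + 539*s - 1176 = (s - 8)*(s - 7)*(s - 3)*(s + 7)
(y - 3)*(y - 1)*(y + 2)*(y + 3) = y^4 + y^3 - 11*y^2 - 9*y + 18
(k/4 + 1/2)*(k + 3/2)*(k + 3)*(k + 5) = k^4/4 + 23*k^3/8 + 23*k^2/2 + 153*k/8 + 45/4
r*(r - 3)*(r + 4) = r^3 + r^2 - 12*r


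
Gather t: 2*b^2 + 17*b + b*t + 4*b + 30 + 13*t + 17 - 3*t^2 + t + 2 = 2*b^2 + 21*b - 3*t^2 + t*(b + 14) + 49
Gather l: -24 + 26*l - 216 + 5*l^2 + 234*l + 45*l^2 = 50*l^2 + 260*l - 240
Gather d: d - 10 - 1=d - 11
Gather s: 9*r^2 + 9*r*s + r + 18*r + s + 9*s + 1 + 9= 9*r^2 + 19*r + s*(9*r + 10) + 10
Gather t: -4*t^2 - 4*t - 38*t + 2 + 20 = -4*t^2 - 42*t + 22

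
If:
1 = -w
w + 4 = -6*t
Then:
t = -1/2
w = -1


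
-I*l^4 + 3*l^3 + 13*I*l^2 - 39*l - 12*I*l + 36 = (l - 3)*(l + 4)*(l + 3*I)*(-I*l + I)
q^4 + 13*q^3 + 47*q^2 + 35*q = q*(q + 1)*(q + 5)*(q + 7)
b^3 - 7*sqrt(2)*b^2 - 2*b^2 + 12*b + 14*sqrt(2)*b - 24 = (b - 2)*(b - 6*sqrt(2))*(b - sqrt(2))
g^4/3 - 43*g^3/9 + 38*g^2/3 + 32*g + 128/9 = (g/3 + 1/3)*(g - 8)^2*(g + 2/3)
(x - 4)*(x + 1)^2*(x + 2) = x^4 - 11*x^2 - 18*x - 8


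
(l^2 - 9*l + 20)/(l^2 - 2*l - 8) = (l - 5)/(l + 2)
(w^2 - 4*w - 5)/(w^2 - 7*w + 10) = (w + 1)/(w - 2)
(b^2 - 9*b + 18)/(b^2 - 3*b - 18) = (b - 3)/(b + 3)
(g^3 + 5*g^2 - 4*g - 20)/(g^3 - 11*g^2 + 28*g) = (g^3 + 5*g^2 - 4*g - 20)/(g*(g^2 - 11*g + 28))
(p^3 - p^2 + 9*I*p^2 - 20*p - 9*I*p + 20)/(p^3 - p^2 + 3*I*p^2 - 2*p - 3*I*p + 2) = (p^2 + 9*I*p - 20)/(p^2 + 3*I*p - 2)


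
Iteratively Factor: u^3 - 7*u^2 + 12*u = (u)*(u^2 - 7*u + 12) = u*(u - 3)*(u - 4)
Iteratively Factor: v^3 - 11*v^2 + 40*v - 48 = (v - 4)*(v^2 - 7*v + 12) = (v - 4)*(v - 3)*(v - 4)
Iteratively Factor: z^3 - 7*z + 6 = (z - 2)*(z^2 + 2*z - 3) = (z - 2)*(z - 1)*(z + 3)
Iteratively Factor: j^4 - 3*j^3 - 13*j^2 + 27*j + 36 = (j - 3)*(j^3 - 13*j - 12) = (j - 3)*(j + 1)*(j^2 - j - 12) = (j - 4)*(j - 3)*(j + 1)*(j + 3)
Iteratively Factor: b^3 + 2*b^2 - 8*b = (b + 4)*(b^2 - 2*b) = (b - 2)*(b + 4)*(b)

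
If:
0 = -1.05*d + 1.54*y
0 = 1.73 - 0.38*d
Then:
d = 4.55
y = 3.10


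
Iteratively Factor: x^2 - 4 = (x - 2)*(x + 2)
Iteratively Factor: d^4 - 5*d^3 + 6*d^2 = (d - 2)*(d^3 - 3*d^2) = d*(d - 2)*(d^2 - 3*d) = d*(d - 3)*(d - 2)*(d)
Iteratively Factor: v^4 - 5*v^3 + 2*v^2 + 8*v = (v - 2)*(v^3 - 3*v^2 - 4*v) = (v - 2)*(v + 1)*(v^2 - 4*v) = v*(v - 2)*(v + 1)*(v - 4)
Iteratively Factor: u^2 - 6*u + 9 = (u - 3)*(u - 3)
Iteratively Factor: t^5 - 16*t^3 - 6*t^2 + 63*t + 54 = (t + 3)*(t^4 - 3*t^3 - 7*t^2 + 15*t + 18) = (t + 2)*(t + 3)*(t^3 - 5*t^2 + 3*t + 9) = (t - 3)*(t + 2)*(t + 3)*(t^2 - 2*t - 3) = (t - 3)^2*(t + 2)*(t + 3)*(t + 1)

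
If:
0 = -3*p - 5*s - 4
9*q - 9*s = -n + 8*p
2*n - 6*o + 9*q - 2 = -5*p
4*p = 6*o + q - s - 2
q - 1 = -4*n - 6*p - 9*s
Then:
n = 137/75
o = 221/150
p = 32/15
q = -29/75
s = -52/25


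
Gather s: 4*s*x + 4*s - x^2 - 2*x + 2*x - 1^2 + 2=s*(4*x + 4) - x^2 + 1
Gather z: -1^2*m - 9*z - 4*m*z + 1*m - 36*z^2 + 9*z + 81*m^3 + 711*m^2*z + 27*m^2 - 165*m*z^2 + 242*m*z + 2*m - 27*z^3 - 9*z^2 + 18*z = 81*m^3 + 27*m^2 + 2*m - 27*z^3 + z^2*(-165*m - 45) + z*(711*m^2 + 238*m + 18)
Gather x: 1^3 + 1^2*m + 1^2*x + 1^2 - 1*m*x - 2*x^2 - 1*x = -m*x + m - 2*x^2 + 2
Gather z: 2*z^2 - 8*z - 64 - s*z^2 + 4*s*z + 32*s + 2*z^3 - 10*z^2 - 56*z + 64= 32*s + 2*z^3 + z^2*(-s - 8) + z*(4*s - 64)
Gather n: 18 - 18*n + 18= 36 - 18*n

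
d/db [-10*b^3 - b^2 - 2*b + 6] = -30*b^2 - 2*b - 2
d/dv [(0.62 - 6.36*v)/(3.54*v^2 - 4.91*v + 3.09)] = (22.5144*v^2 - 4.3896*v - 16.6082)/(12.5316*v^4 - 34.7628*v^3 + 45.9853*v^2 - 30.3438*v + 9.5481)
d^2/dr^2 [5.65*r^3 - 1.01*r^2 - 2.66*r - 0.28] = 33.9*r - 2.02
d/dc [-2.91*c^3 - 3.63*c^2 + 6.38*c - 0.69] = -8.73*c^2 - 7.26*c + 6.38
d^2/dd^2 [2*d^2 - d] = 4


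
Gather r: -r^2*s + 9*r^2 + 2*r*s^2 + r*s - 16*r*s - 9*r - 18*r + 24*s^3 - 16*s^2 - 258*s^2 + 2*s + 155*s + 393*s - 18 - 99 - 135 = r^2*(9 - s) + r*(2*s^2 - 15*s - 27) + 24*s^3 - 274*s^2 + 550*s - 252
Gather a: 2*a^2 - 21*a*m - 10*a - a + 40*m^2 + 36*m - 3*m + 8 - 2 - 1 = 2*a^2 + a*(-21*m - 11) + 40*m^2 + 33*m + 5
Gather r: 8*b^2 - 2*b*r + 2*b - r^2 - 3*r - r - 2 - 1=8*b^2 + 2*b - r^2 + r*(-2*b - 4) - 3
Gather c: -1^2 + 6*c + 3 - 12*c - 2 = -6*c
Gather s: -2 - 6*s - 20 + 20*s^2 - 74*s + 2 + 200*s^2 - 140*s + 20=220*s^2 - 220*s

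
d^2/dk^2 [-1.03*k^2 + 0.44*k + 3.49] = -2.06000000000000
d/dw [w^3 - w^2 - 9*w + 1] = 3*w^2 - 2*w - 9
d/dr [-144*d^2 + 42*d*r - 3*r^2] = 42*d - 6*r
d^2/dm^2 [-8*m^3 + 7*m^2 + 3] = 14 - 48*m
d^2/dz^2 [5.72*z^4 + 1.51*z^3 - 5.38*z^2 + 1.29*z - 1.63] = 68.64*z^2 + 9.06*z - 10.76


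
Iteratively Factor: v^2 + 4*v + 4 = (v + 2)*(v + 2)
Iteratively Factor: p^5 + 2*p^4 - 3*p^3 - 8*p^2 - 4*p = (p - 2)*(p^4 + 4*p^3 + 5*p^2 + 2*p) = (p - 2)*(p + 1)*(p^3 + 3*p^2 + 2*p) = p*(p - 2)*(p + 1)*(p^2 + 3*p + 2) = p*(p - 2)*(p + 1)^2*(p + 2)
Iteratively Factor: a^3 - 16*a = (a)*(a^2 - 16) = a*(a + 4)*(a - 4)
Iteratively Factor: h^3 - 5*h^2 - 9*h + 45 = (h + 3)*(h^2 - 8*h + 15) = (h - 5)*(h + 3)*(h - 3)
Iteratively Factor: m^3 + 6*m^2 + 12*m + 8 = (m + 2)*(m^2 + 4*m + 4) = (m + 2)^2*(m + 2)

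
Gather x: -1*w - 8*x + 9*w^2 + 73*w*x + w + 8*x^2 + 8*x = 9*w^2 + 73*w*x + 8*x^2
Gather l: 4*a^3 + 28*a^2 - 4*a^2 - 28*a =4*a^3 + 24*a^2 - 28*a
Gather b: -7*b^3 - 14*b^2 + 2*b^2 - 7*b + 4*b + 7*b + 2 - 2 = -7*b^3 - 12*b^2 + 4*b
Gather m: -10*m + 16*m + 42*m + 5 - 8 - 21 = 48*m - 24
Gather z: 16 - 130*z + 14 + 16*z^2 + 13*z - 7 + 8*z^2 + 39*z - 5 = 24*z^2 - 78*z + 18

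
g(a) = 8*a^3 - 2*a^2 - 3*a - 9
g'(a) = 24*a^2 - 4*a - 3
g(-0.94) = -14.59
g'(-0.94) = 21.97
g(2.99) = 178.00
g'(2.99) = 199.60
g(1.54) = 10.85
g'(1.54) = 47.76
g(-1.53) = -37.74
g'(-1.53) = 59.30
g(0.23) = -9.70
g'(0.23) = -2.65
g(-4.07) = -569.27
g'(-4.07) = 410.84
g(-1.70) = -48.98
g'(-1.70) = 73.16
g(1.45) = 6.83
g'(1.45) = 41.66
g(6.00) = 1629.00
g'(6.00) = 837.00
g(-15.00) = -27414.00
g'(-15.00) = 5457.00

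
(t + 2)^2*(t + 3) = t^3 + 7*t^2 + 16*t + 12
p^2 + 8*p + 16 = (p + 4)^2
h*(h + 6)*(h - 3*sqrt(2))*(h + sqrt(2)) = h^4 - 2*sqrt(2)*h^3 + 6*h^3 - 12*sqrt(2)*h^2 - 6*h^2 - 36*h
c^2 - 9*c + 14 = (c - 7)*(c - 2)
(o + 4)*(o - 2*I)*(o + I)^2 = o^4 + 4*o^3 + 3*o^2 + 12*o + 2*I*o + 8*I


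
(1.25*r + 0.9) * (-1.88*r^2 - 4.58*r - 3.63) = -2.35*r^3 - 7.417*r^2 - 8.6595*r - 3.267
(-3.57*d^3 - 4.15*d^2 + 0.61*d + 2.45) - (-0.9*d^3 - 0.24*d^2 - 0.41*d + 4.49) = -2.67*d^3 - 3.91*d^2 + 1.02*d - 2.04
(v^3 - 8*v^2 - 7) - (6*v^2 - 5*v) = v^3 - 14*v^2 + 5*v - 7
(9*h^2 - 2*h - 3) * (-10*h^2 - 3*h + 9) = -90*h^4 - 7*h^3 + 117*h^2 - 9*h - 27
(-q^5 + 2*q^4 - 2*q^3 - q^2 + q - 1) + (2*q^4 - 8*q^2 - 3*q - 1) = -q^5 + 4*q^4 - 2*q^3 - 9*q^2 - 2*q - 2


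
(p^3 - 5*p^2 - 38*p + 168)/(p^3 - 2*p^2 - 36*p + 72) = (p^2 - 11*p + 28)/(p^2 - 8*p + 12)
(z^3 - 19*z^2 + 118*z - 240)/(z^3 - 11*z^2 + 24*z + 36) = (z^2 - 13*z + 40)/(z^2 - 5*z - 6)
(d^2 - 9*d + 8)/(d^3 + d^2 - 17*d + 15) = (d - 8)/(d^2 + 2*d - 15)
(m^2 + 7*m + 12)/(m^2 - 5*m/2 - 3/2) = 2*(m^2 + 7*m + 12)/(2*m^2 - 5*m - 3)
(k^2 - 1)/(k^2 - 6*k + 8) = (k^2 - 1)/(k^2 - 6*k + 8)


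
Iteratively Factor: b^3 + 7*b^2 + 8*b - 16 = (b - 1)*(b^2 + 8*b + 16) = (b - 1)*(b + 4)*(b + 4)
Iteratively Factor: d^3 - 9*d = (d + 3)*(d^2 - 3*d) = d*(d + 3)*(d - 3)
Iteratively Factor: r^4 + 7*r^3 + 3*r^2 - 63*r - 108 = (r + 3)*(r^3 + 4*r^2 - 9*r - 36) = (r - 3)*(r + 3)*(r^2 + 7*r + 12) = (r - 3)*(r + 3)^2*(r + 4)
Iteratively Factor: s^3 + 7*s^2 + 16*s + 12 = (s + 2)*(s^2 + 5*s + 6) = (s + 2)^2*(s + 3)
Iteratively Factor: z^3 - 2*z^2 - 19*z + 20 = (z + 4)*(z^2 - 6*z + 5) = (z - 5)*(z + 4)*(z - 1)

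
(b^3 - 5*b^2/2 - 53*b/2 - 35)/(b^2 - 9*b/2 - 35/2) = b + 2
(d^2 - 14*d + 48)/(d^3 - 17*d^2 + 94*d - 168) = (d - 8)/(d^2 - 11*d + 28)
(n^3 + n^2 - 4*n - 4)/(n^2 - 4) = n + 1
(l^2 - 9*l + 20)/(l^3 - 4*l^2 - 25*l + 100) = 1/(l + 5)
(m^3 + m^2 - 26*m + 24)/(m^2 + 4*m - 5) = (m^2 + 2*m - 24)/(m + 5)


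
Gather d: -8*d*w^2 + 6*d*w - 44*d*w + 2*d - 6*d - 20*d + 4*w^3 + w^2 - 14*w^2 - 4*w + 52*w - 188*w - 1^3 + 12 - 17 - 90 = d*(-8*w^2 - 38*w - 24) + 4*w^3 - 13*w^2 - 140*w - 96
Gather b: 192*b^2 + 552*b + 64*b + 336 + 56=192*b^2 + 616*b + 392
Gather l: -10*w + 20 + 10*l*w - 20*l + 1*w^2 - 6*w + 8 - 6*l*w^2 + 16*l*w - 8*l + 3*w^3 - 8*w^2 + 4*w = l*(-6*w^2 + 26*w - 28) + 3*w^3 - 7*w^2 - 12*w + 28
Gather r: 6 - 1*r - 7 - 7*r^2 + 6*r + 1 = -7*r^2 + 5*r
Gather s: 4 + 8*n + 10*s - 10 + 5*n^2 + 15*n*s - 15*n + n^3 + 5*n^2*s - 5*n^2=n^3 - 7*n + s*(5*n^2 + 15*n + 10) - 6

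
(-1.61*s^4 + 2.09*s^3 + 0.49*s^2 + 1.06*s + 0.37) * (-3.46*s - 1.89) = 5.5706*s^5 - 4.1885*s^4 - 5.6455*s^3 - 4.5937*s^2 - 3.2836*s - 0.6993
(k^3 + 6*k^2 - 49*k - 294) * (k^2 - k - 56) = k^5 + 5*k^4 - 111*k^3 - 581*k^2 + 3038*k + 16464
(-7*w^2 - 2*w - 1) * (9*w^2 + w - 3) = -63*w^4 - 25*w^3 + 10*w^2 + 5*w + 3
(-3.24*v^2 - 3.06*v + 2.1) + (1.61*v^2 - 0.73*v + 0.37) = -1.63*v^2 - 3.79*v + 2.47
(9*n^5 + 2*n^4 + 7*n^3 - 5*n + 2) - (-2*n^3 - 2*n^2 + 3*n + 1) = 9*n^5 + 2*n^4 + 9*n^3 + 2*n^2 - 8*n + 1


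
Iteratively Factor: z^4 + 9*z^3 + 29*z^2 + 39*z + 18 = (z + 3)*(z^3 + 6*z^2 + 11*z + 6) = (z + 1)*(z + 3)*(z^2 + 5*z + 6) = (z + 1)*(z + 3)^2*(z + 2)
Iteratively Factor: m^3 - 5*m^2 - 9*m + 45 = (m - 5)*(m^2 - 9) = (m - 5)*(m - 3)*(m + 3)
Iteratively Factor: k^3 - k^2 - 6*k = (k + 2)*(k^2 - 3*k) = k*(k + 2)*(k - 3)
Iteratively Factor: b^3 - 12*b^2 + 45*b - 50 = (b - 2)*(b^2 - 10*b + 25) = (b - 5)*(b - 2)*(b - 5)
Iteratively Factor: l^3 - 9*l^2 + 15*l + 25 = (l + 1)*(l^2 - 10*l + 25) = (l - 5)*(l + 1)*(l - 5)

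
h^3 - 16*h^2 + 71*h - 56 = (h - 8)*(h - 7)*(h - 1)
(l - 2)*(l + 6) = l^2 + 4*l - 12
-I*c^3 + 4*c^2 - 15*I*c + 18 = (c - 3*I)*(c + 6*I)*(-I*c + 1)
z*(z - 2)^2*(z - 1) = z^4 - 5*z^3 + 8*z^2 - 4*z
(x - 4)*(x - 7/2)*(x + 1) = x^3 - 13*x^2/2 + 13*x/2 + 14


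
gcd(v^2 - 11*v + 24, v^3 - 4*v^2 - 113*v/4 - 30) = v - 8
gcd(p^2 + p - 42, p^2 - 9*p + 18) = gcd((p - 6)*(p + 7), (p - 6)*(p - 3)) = p - 6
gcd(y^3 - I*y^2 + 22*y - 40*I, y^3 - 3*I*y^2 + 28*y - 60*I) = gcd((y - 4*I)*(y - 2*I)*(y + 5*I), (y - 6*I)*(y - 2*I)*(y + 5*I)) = y^2 + 3*I*y + 10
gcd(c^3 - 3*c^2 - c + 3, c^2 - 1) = c^2 - 1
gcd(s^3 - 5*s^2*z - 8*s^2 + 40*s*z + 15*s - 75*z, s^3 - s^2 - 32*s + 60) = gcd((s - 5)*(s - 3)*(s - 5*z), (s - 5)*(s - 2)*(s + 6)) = s - 5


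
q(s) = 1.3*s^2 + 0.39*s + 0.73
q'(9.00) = 23.79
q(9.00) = 109.54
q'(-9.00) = -23.01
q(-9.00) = 102.52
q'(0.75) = 2.34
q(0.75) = 1.75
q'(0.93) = 2.81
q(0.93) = 2.22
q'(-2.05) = -4.94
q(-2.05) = 5.39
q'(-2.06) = -4.97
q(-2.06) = 5.44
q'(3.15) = 8.58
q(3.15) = 14.86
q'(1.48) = 4.24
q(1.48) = 4.15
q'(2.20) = 6.11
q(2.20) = 7.88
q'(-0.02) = 0.34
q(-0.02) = 0.72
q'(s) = 2.6*s + 0.39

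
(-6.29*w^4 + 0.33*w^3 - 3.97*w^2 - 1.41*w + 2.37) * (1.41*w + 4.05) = -8.8689*w^5 - 25.0092*w^4 - 4.2612*w^3 - 18.0666*w^2 - 2.3688*w + 9.5985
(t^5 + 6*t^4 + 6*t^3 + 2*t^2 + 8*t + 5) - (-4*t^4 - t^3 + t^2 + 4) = t^5 + 10*t^4 + 7*t^3 + t^2 + 8*t + 1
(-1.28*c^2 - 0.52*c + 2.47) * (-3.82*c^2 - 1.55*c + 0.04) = 4.8896*c^4 + 3.9704*c^3 - 8.6806*c^2 - 3.8493*c + 0.0988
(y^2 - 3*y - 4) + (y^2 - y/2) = 2*y^2 - 7*y/2 - 4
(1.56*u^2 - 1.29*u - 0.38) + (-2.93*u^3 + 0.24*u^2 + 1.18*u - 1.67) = -2.93*u^3 + 1.8*u^2 - 0.11*u - 2.05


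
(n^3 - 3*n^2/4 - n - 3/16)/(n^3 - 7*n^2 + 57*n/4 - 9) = (8*n^2 + 6*n + 1)/(4*(2*n^2 - 11*n + 12))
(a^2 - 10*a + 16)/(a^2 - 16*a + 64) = (a - 2)/(a - 8)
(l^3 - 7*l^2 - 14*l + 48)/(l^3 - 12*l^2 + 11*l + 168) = (l - 2)/(l - 7)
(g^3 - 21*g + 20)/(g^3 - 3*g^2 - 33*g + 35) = (g - 4)/(g - 7)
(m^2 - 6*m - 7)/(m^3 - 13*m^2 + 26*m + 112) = (m + 1)/(m^2 - 6*m - 16)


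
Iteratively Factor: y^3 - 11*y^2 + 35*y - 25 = (y - 1)*(y^2 - 10*y + 25) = (y - 5)*(y - 1)*(y - 5)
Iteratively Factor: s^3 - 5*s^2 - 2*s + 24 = (s - 3)*(s^2 - 2*s - 8) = (s - 4)*(s - 3)*(s + 2)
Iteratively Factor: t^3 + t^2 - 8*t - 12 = (t + 2)*(t^2 - t - 6) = (t + 2)^2*(t - 3)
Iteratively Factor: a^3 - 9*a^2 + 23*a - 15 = (a - 3)*(a^2 - 6*a + 5) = (a - 5)*(a - 3)*(a - 1)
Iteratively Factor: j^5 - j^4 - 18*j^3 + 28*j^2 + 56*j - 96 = (j + 4)*(j^4 - 5*j^3 + 2*j^2 + 20*j - 24) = (j - 2)*(j + 4)*(j^3 - 3*j^2 - 4*j + 12) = (j - 2)^2*(j + 4)*(j^2 - j - 6) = (j - 3)*(j - 2)^2*(j + 4)*(j + 2)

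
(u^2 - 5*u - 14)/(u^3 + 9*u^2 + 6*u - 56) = (u^2 - 5*u - 14)/(u^3 + 9*u^2 + 6*u - 56)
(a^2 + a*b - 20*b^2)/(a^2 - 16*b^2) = (a + 5*b)/(a + 4*b)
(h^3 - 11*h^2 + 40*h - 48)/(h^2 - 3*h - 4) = (h^2 - 7*h + 12)/(h + 1)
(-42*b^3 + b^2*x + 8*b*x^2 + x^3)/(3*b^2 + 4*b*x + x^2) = (-14*b^2 + 5*b*x + x^2)/(b + x)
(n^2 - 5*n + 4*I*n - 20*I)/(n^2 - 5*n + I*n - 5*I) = (n + 4*I)/(n + I)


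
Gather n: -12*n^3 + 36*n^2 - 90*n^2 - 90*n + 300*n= -12*n^3 - 54*n^2 + 210*n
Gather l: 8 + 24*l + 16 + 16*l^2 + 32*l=16*l^2 + 56*l + 24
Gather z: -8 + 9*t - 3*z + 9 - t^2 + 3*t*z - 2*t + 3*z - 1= -t^2 + 3*t*z + 7*t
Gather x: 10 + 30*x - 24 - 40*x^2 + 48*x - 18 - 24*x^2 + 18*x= -64*x^2 + 96*x - 32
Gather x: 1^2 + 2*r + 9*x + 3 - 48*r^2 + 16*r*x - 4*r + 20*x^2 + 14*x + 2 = -48*r^2 - 2*r + 20*x^2 + x*(16*r + 23) + 6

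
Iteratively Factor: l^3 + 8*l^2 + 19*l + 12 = (l + 1)*(l^2 + 7*l + 12) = (l + 1)*(l + 3)*(l + 4)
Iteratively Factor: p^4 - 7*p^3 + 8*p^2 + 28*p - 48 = (p - 2)*(p^3 - 5*p^2 - 2*p + 24) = (p - 2)*(p + 2)*(p^2 - 7*p + 12) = (p - 3)*(p - 2)*(p + 2)*(p - 4)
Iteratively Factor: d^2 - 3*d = (d - 3)*(d)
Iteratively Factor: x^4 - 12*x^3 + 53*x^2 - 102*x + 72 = (x - 2)*(x^3 - 10*x^2 + 33*x - 36) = (x - 4)*(x - 2)*(x^2 - 6*x + 9) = (x - 4)*(x - 3)*(x - 2)*(x - 3)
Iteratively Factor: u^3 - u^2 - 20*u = (u - 5)*(u^2 + 4*u) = u*(u - 5)*(u + 4)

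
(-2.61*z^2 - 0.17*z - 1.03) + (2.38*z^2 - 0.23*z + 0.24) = -0.23*z^2 - 0.4*z - 0.79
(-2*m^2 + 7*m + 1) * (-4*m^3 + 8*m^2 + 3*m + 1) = 8*m^5 - 44*m^4 + 46*m^3 + 27*m^2 + 10*m + 1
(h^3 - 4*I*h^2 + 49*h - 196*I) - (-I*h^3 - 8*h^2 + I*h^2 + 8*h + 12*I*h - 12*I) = h^3 + I*h^3 + 8*h^2 - 5*I*h^2 + 41*h - 12*I*h - 184*I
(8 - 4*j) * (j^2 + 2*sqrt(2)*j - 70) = -4*j^3 - 8*sqrt(2)*j^2 + 8*j^2 + 16*sqrt(2)*j + 280*j - 560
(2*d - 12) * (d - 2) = 2*d^2 - 16*d + 24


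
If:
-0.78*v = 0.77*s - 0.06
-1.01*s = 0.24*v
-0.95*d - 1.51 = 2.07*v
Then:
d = -1.81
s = -0.02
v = 0.10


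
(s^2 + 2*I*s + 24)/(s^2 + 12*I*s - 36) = (s - 4*I)/(s + 6*I)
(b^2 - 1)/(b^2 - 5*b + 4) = (b + 1)/(b - 4)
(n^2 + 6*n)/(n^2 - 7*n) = (n + 6)/(n - 7)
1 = 1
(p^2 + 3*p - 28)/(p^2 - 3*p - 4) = (p + 7)/(p + 1)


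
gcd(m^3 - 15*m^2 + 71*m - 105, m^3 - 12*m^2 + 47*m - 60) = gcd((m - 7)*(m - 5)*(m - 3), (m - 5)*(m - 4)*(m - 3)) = m^2 - 8*m + 15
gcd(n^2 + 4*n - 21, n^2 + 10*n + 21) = n + 7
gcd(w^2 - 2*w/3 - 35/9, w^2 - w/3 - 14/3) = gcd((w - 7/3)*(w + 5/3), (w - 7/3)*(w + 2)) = w - 7/3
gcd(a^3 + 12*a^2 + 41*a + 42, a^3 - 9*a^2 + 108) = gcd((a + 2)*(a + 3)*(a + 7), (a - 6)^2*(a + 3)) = a + 3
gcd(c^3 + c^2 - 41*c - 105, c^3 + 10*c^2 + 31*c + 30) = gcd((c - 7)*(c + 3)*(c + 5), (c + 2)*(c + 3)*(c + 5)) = c^2 + 8*c + 15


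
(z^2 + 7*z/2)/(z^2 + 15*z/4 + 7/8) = 4*z/(4*z + 1)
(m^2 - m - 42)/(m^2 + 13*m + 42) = (m - 7)/(m + 7)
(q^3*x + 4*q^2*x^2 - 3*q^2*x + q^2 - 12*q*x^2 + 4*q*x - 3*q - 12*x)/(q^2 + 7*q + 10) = (q^3*x + 4*q^2*x^2 - 3*q^2*x + q^2 - 12*q*x^2 + 4*q*x - 3*q - 12*x)/(q^2 + 7*q + 10)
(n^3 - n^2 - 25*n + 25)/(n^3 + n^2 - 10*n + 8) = (n^2 - 25)/(n^2 + 2*n - 8)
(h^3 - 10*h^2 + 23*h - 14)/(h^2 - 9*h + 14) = h - 1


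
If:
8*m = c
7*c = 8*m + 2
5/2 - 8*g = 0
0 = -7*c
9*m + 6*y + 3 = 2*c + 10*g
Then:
No Solution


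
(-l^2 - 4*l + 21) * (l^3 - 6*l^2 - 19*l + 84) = -l^5 + 2*l^4 + 64*l^3 - 134*l^2 - 735*l + 1764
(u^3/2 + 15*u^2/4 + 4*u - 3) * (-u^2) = -u^5/2 - 15*u^4/4 - 4*u^3 + 3*u^2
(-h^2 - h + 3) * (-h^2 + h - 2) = h^4 - 2*h^2 + 5*h - 6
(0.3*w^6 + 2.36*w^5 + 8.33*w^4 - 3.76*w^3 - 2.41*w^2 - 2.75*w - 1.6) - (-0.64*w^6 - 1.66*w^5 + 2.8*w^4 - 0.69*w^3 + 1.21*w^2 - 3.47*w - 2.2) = 0.94*w^6 + 4.02*w^5 + 5.53*w^4 - 3.07*w^3 - 3.62*w^2 + 0.72*w + 0.6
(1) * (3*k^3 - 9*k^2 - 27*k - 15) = 3*k^3 - 9*k^2 - 27*k - 15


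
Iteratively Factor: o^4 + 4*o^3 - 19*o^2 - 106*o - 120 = (o + 2)*(o^3 + 2*o^2 - 23*o - 60) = (o - 5)*(o + 2)*(o^2 + 7*o + 12) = (o - 5)*(o + 2)*(o + 4)*(o + 3)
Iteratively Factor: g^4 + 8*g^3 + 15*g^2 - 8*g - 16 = (g + 1)*(g^3 + 7*g^2 + 8*g - 16) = (g - 1)*(g + 1)*(g^2 + 8*g + 16) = (g - 1)*(g + 1)*(g + 4)*(g + 4)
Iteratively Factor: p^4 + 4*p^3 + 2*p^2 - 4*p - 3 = (p + 3)*(p^3 + p^2 - p - 1) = (p - 1)*(p + 3)*(p^2 + 2*p + 1) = (p - 1)*(p + 1)*(p + 3)*(p + 1)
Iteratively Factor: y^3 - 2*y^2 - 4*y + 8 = (y - 2)*(y^2 - 4) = (y - 2)*(y + 2)*(y - 2)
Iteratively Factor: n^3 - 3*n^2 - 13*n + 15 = (n - 5)*(n^2 + 2*n - 3) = (n - 5)*(n - 1)*(n + 3)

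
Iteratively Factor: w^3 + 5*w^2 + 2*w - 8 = (w + 4)*(w^2 + w - 2) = (w - 1)*(w + 4)*(w + 2)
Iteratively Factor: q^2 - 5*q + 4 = (q - 1)*(q - 4)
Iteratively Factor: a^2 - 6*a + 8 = (a - 2)*(a - 4)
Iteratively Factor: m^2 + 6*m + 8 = (m + 4)*(m + 2)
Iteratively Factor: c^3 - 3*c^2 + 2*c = (c - 1)*(c^2 - 2*c) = c*(c - 1)*(c - 2)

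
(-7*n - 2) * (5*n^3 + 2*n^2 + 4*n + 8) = -35*n^4 - 24*n^3 - 32*n^2 - 64*n - 16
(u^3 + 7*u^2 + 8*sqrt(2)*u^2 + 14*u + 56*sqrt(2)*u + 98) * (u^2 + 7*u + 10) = u^5 + 8*sqrt(2)*u^4 + 14*u^4 + 73*u^3 + 112*sqrt(2)*u^3 + 266*u^2 + 472*sqrt(2)*u^2 + 560*sqrt(2)*u + 826*u + 980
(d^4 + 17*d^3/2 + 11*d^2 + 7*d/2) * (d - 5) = d^5 + 7*d^4/2 - 63*d^3/2 - 103*d^2/2 - 35*d/2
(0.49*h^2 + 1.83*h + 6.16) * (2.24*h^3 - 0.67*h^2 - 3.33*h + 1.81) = 1.0976*h^5 + 3.7709*h^4 + 10.9406*h^3 - 9.3342*h^2 - 17.2005*h + 11.1496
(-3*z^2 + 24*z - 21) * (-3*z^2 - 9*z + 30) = 9*z^4 - 45*z^3 - 243*z^2 + 909*z - 630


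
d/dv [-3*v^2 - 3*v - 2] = -6*v - 3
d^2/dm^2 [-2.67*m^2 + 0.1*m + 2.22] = -5.34000000000000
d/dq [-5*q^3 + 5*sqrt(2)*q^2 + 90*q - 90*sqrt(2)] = -15*q^2 + 10*sqrt(2)*q + 90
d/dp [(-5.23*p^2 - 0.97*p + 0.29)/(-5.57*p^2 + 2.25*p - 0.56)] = (-17.1704*p^2 + 9.0882*p - 0.1093)/(31.0249*p^4 - 25.065*p^3 + 11.3009*p^2 - 2.52*p + 0.3136)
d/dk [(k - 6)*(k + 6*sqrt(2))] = 2*k - 6 + 6*sqrt(2)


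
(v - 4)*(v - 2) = v^2 - 6*v + 8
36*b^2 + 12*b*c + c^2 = (6*b + c)^2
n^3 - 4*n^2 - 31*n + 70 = (n - 7)*(n - 2)*(n + 5)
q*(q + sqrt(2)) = q^2 + sqrt(2)*q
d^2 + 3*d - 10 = (d - 2)*(d + 5)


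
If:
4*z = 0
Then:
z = 0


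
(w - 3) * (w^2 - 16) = w^3 - 3*w^2 - 16*w + 48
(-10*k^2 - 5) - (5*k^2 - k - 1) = -15*k^2 + k - 4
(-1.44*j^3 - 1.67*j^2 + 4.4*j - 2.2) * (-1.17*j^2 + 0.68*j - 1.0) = 1.6848*j^5 + 0.9747*j^4 - 4.8436*j^3 + 7.236*j^2 - 5.896*j + 2.2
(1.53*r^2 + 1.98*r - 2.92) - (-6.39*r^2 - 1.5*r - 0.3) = 7.92*r^2 + 3.48*r - 2.62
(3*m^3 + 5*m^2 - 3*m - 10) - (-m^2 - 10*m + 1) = 3*m^3 + 6*m^2 + 7*m - 11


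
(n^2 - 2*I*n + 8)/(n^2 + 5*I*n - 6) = (n - 4*I)/(n + 3*I)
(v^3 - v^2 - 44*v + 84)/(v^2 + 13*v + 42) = (v^2 - 8*v + 12)/(v + 6)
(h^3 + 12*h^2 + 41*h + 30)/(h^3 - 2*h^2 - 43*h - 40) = (h + 6)/(h - 8)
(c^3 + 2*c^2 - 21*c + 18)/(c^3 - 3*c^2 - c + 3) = (c + 6)/(c + 1)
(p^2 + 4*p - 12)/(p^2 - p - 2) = (p + 6)/(p + 1)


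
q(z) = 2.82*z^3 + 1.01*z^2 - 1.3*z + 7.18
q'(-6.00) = 291.14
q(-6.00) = -557.78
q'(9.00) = 702.14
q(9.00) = 2133.07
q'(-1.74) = 20.80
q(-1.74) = -2.36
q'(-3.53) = 96.99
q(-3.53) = -99.69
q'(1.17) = 12.64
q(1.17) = 11.56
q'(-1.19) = 8.28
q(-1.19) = 5.41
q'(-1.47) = 14.01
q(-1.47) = 2.32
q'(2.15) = 42.15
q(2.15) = 37.08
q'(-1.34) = 11.18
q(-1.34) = 3.95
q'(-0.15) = -1.41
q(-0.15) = 7.39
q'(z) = 8.46*z^2 + 2.02*z - 1.3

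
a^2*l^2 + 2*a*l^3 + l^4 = l^2*(a + l)^2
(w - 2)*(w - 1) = w^2 - 3*w + 2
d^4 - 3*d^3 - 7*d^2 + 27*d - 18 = (d - 3)*(d - 2)*(d - 1)*(d + 3)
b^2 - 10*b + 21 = (b - 7)*(b - 3)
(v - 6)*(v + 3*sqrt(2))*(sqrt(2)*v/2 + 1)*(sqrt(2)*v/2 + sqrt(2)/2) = v^4/2 - 5*v^3/2 + 2*sqrt(2)*v^3 - 10*sqrt(2)*v^2 - 12*sqrt(2)*v - 15*v - 18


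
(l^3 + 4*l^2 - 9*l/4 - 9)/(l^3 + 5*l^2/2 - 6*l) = (l + 3/2)/l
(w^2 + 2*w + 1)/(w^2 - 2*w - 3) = (w + 1)/(w - 3)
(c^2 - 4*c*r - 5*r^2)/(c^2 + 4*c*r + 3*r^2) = (c - 5*r)/(c + 3*r)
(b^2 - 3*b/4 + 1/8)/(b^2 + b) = (8*b^2 - 6*b + 1)/(8*b*(b + 1))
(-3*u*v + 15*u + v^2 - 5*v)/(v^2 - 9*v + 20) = (-3*u + v)/(v - 4)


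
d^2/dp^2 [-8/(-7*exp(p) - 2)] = (392*exp(p) - 112)*exp(p)/(7*exp(p) + 2)^3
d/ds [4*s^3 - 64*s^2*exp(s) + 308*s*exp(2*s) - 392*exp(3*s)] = -64*s^2*exp(s) + 12*s^2 + 616*s*exp(2*s) - 128*s*exp(s) - 1176*exp(3*s) + 308*exp(2*s)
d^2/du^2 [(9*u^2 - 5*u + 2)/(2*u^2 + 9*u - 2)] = 4*(-91*u^3 + 66*u^2 + 24*u + 58)/(8*u^6 + 108*u^5 + 462*u^4 + 513*u^3 - 462*u^2 + 108*u - 8)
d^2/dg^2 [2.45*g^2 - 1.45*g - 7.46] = 4.90000000000000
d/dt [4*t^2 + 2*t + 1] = 8*t + 2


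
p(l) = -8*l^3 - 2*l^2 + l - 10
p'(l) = -24*l^2 - 4*l + 1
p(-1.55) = 13.44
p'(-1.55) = -50.46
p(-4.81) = 829.19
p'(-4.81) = -535.03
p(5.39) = -1315.44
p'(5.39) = -717.81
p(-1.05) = -3.99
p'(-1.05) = -21.26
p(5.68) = -1534.85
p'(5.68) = -796.02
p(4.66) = -858.33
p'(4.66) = -538.81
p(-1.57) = 14.46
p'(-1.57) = -51.88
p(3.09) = -262.04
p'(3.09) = -240.51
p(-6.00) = 1640.00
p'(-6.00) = -839.00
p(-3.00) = 185.00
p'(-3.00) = -203.00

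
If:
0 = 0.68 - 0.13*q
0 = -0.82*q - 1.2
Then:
No Solution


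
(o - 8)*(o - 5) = o^2 - 13*o + 40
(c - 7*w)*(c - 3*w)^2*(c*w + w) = c^4*w - 13*c^3*w^2 + c^3*w + 51*c^2*w^3 - 13*c^2*w^2 - 63*c*w^4 + 51*c*w^3 - 63*w^4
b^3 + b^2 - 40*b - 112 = (b - 7)*(b + 4)^2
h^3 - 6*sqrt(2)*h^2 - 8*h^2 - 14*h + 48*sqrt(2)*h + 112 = (h - 8)*(h - 7*sqrt(2))*(h + sqrt(2))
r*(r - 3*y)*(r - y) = r^3 - 4*r^2*y + 3*r*y^2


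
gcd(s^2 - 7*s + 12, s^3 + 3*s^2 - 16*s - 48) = s - 4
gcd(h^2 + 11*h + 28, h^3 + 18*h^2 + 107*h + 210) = h + 7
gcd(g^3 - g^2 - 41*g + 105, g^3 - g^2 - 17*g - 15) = g - 5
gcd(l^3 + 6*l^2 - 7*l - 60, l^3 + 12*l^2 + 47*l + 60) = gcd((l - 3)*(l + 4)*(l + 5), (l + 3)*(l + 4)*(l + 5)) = l^2 + 9*l + 20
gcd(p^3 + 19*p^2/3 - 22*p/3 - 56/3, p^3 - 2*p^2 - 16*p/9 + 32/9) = p^2 - 2*p/3 - 8/3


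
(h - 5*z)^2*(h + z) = h^3 - 9*h^2*z + 15*h*z^2 + 25*z^3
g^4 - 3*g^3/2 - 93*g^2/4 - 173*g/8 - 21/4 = (g - 6)*(g + 1/2)^2*(g + 7/2)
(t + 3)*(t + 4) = t^2 + 7*t + 12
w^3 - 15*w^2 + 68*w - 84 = (w - 7)*(w - 6)*(w - 2)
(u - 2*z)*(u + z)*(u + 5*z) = u^3 + 4*u^2*z - 7*u*z^2 - 10*z^3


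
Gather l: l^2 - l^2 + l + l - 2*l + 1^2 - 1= 0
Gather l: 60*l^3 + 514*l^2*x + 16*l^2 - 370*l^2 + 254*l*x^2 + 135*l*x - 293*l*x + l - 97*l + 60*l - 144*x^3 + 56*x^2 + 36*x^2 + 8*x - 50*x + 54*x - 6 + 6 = 60*l^3 + l^2*(514*x - 354) + l*(254*x^2 - 158*x - 36) - 144*x^3 + 92*x^2 + 12*x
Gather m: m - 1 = m - 1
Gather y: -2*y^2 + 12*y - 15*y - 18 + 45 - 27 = -2*y^2 - 3*y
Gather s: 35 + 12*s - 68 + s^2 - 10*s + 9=s^2 + 2*s - 24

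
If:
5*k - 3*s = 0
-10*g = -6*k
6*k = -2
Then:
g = -1/5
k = -1/3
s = -5/9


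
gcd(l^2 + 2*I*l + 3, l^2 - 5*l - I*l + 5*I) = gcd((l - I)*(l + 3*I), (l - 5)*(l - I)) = l - I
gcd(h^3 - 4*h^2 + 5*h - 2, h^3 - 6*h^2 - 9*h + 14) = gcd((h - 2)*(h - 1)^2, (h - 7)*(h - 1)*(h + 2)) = h - 1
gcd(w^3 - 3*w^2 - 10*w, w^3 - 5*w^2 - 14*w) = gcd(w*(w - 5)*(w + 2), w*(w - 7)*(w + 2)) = w^2 + 2*w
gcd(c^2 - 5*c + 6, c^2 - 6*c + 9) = c - 3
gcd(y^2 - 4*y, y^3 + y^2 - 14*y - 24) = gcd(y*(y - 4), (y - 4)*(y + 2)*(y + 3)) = y - 4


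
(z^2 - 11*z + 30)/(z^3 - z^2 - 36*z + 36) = (z - 5)/(z^2 + 5*z - 6)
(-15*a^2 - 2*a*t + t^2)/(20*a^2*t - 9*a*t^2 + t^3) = (3*a + t)/(t*(-4*a + t))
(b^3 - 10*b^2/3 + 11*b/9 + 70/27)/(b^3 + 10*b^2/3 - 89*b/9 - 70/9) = (b - 5/3)/(b + 5)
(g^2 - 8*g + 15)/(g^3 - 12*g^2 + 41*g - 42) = (g - 5)/(g^2 - 9*g + 14)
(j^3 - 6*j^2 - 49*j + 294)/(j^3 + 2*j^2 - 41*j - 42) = (j - 7)/(j + 1)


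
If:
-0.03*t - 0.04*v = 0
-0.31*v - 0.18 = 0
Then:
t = 0.77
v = -0.58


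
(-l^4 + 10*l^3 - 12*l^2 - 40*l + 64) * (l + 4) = -l^5 + 6*l^4 + 28*l^3 - 88*l^2 - 96*l + 256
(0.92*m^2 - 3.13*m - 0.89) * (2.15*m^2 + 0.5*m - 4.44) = 1.978*m^4 - 6.2695*m^3 - 7.5633*m^2 + 13.4522*m + 3.9516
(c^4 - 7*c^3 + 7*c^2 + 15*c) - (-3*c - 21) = c^4 - 7*c^3 + 7*c^2 + 18*c + 21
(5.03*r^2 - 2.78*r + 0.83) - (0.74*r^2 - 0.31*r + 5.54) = 4.29*r^2 - 2.47*r - 4.71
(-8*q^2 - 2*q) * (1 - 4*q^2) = 32*q^4 + 8*q^3 - 8*q^2 - 2*q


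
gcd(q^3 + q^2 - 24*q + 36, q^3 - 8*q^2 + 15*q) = q - 3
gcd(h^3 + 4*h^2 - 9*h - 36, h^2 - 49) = 1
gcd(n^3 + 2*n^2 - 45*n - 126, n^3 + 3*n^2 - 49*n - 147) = n^2 - 4*n - 21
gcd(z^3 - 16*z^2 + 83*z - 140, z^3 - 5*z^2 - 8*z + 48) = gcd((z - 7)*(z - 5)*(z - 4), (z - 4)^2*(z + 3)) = z - 4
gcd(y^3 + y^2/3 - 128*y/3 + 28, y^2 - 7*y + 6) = y - 6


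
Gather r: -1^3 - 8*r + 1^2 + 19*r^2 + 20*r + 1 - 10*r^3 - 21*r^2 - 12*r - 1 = -10*r^3 - 2*r^2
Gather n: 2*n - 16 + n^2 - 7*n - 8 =n^2 - 5*n - 24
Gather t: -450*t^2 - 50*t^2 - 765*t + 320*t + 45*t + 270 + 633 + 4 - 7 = -500*t^2 - 400*t + 900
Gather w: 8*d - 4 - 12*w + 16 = 8*d - 12*w + 12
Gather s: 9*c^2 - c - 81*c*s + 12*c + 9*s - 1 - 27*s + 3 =9*c^2 + 11*c + s*(-81*c - 18) + 2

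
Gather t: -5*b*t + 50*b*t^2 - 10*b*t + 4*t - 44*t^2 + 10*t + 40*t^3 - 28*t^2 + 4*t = 40*t^3 + t^2*(50*b - 72) + t*(18 - 15*b)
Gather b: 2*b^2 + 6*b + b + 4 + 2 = 2*b^2 + 7*b + 6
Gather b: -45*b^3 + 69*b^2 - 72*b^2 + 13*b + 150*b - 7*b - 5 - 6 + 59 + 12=-45*b^3 - 3*b^2 + 156*b + 60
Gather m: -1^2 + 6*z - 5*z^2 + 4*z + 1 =-5*z^2 + 10*z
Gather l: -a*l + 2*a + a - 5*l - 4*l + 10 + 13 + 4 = 3*a + l*(-a - 9) + 27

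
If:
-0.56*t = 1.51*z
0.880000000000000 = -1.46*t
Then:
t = -0.60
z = 0.22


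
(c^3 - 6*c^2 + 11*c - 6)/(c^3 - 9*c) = (c^2 - 3*c + 2)/(c*(c + 3))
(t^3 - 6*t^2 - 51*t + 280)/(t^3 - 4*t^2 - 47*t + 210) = (t - 8)/(t - 6)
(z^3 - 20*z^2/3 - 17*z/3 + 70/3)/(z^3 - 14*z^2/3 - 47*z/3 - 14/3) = (3*z - 5)/(3*z + 1)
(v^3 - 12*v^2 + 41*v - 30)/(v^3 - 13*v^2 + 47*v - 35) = (v - 6)/(v - 7)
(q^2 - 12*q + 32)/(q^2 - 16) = (q - 8)/(q + 4)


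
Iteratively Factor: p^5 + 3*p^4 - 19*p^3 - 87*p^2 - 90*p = (p - 5)*(p^4 + 8*p^3 + 21*p^2 + 18*p) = (p - 5)*(p + 2)*(p^3 + 6*p^2 + 9*p) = (p - 5)*(p + 2)*(p + 3)*(p^2 + 3*p) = (p - 5)*(p + 2)*(p + 3)^2*(p)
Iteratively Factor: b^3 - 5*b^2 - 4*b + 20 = (b - 2)*(b^2 - 3*b - 10) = (b - 2)*(b + 2)*(b - 5)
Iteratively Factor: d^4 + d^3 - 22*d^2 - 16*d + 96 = (d - 4)*(d^3 + 5*d^2 - 2*d - 24) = (d - 4)*(d + 3)*(d^2 + 2*d - 8) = (d - 4)*(d - 2)*(d + 3)*(d + 4)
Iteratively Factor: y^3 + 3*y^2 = (y)*(y^2 + 3*y) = y*(y + 3)*(y)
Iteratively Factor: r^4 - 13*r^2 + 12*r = (r - 3)*(r^3 + 3*r^2 - 4*r) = (r - 3)*(r - 1)*(r^2 + 4*r) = r*(r - 3)*(r - 1)*(r + 4)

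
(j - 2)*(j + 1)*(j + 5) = j^3 + 4*j^2 - 7*j - 10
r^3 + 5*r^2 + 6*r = r*(r + 2)*(r + 3)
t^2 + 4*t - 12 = (t - 2)*(t + 6)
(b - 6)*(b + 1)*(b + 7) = b^3 + 2*b^2 - 41*b - 42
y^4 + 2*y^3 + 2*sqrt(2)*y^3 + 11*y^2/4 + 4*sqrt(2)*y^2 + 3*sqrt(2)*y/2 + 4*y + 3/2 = (y + 1/2)*(y + 3/2)*(y + sqrt(2))^2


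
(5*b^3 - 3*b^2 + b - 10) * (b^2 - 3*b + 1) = 5*b^5 - 18*b^4 + 15*b^3 - 16*b^2 + 31*b - 10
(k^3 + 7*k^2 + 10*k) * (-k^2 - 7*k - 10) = -k^5 - 14*k^4 - 69*k^3 - 140*k^2 - 100*k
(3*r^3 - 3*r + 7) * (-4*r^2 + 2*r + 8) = -12*r^5 + 6*r^4 + 36*r^3 - 34*r^2 - 10*r + 56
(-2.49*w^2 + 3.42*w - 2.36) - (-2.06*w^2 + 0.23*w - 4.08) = -0.43*w^2 + 3.19*w + 1.72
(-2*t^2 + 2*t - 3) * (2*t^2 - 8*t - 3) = -4*t^4 + 20*t^3 - 16*t^2 + 18*t + 9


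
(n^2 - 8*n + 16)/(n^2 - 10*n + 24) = (n - 4)/(n - 6)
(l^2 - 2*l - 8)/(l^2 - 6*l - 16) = (l - 4)/(l - 8)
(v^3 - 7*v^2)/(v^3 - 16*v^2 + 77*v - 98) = v^2/(v^2 - 9*v + 14)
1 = 1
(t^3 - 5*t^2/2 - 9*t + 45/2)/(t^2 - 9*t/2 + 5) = (t^2 - 9)/(t - 2)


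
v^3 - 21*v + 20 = (v - 4)*(v - 1)*(v + 5)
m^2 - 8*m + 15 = (m - 5)*(m - 3)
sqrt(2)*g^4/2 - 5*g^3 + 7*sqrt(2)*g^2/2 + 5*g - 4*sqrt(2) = (g - 1)*(g - 4*sqrt(2))*(g - sqrt(2))*(sqrt(2)*g/2 + sqrt(2)/2)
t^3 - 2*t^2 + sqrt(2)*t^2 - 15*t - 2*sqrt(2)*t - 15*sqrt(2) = (t - 5)*(t + 3)*(t + sqrt(2))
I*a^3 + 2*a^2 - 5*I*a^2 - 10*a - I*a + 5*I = (a - 5)*(a - I)*(I*a + 1)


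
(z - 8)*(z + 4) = z^2 - 4*z - 32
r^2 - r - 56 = (r - 8)*(r + 7)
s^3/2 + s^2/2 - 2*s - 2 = (s/2 + 1)*(s - 2)*(s + 1)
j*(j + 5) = j^2 + 5*j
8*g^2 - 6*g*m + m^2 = (-4*g + m)*(-2*g + m)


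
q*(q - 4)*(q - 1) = q^3 - 5*q^2 + 4*q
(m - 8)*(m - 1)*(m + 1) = m^3 - 8*m^2 - m + 8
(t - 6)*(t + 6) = t^2 - 36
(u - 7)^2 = u^2 - 14*u + 49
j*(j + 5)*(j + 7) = j^3 + 12*j^2 + 35*j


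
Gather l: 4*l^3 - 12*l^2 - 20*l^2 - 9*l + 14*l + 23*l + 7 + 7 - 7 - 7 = 4*l^3 - 32*l^2 + 28*l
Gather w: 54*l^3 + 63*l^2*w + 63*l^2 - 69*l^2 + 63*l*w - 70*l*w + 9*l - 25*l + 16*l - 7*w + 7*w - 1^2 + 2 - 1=54*l^3 - 6*l^2 + w*(63*l^2 - 7*l)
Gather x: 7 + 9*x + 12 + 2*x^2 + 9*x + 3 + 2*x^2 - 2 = 4*x^2 + 18*x + 20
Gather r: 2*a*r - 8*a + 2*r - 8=-8*a + r*(2*a + 2) - 8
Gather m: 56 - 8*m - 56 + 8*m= 0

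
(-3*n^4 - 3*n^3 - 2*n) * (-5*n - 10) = 15*n^5 + 45*n^4 + 30*n^3 + 10*n^2 + 20*n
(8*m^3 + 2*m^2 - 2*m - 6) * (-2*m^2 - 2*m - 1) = -16*m^5 - 20*m^4 - 8*m^3 + 14*m^2 + 14*m + 6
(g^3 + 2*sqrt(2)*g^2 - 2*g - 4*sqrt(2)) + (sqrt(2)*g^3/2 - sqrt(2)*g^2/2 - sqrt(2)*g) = sqrt(2)*g^3/2 + g^3 + 3*sqrt(2)*g^2/2 - 2*g - sqrt(2)*g - 4*sqrt(2)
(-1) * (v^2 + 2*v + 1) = -v^2 - 2*v - 1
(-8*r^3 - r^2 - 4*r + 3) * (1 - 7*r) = 56*r^4 - r^3 + 27*r^2 - 25*r + 3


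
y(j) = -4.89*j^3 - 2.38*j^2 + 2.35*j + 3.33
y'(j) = -14.67*j^2 - 4.76*j + 2.35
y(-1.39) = 8.60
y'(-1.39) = -19.38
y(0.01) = 3.35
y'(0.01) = 2.30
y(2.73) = -107.49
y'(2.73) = -119.98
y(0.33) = 3.67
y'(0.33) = -0.82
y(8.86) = -3563.70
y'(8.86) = -1191.41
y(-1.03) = 3.73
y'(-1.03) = -8.31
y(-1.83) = 21.03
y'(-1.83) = -38.07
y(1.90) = -34.34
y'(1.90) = -59.65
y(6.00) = -1124.49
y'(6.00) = -554.33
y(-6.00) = 959.79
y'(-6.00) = -497.21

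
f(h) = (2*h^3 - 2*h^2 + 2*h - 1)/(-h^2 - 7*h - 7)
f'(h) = (2*h + 7)*(2*h^3 - 2*h^2 + 2*h - 1)/(-h^2 - 7*h - 7)^2 + (6*h^2 - 4*h + 2)/(-h^2 - 7*h - 7) = (-2*h^4 - 28*h^3 - 26*h^2 + 26*h - 21)/(h^4 + 14*h^3 + 63*h^2 + 98*h + 49)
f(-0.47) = 0.66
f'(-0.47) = -2.34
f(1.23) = -0.13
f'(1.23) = -0.29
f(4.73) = -2.81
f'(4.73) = -1.14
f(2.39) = -0.67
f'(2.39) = -0.64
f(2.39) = -0.67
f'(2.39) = -0.64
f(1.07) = -0.08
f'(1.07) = -0.24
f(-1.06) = 11.01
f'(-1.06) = -94.84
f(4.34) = -2.37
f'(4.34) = -1.07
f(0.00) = 0.14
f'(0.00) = -0.43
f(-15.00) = 56.94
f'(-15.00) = -0.81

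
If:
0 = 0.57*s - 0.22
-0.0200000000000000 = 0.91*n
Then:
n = -0.02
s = 0.39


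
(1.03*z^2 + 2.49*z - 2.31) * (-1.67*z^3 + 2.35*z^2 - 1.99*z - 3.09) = -1.7201*z^5 - 1.7378*z^4 + 7.6595*z^3 - 13.5663*z^2 - 3.0972*z + 7.1379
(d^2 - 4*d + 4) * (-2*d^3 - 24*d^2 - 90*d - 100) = -2*d^5 - 16*d^4 - 2*d^3 + 164*d^2 + 40*d - 400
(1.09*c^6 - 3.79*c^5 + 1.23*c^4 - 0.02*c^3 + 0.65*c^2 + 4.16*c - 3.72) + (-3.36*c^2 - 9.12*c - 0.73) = 1.09*c^6 - 3.79*c^5 + 1.23*c^4 - 0.02*c^3 - 2.71*c^2 - 4.96*c - 4.45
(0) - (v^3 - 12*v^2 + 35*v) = -v^3 + 12*v^2 - 35*v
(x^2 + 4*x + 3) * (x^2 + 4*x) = x^4 + 8*x^3 + 19*x^2 + 12*x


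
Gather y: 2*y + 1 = 2*y + 1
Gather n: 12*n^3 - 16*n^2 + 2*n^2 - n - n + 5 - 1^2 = 12*n^3 - 14*n^2 - 2*n + 4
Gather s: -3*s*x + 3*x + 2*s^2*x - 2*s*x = 2*s^2*x - 5*s*x + 3*x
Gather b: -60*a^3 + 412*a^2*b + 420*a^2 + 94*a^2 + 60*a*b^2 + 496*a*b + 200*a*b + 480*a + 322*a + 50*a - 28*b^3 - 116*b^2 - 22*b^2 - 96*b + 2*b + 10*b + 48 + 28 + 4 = -60*a^3 + 514*a^2 + 852*a - 28*b^3 + b^2*(60*a - 138) + b*(412*a^2 + 696*a - 84) + 80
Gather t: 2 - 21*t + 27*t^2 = 27*t^2 - 21*t + 2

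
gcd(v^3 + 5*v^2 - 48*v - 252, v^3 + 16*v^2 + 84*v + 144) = v^2 + 12*v + 36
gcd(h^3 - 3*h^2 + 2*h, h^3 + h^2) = h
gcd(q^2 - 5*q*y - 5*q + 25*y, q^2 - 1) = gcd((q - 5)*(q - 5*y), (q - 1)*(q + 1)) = 1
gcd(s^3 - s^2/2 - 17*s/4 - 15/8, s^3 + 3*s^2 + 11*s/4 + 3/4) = s^2 + 2*s + 3/4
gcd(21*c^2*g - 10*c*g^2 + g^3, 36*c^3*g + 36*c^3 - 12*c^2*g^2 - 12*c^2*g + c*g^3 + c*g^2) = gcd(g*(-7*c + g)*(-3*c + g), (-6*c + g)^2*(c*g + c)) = 1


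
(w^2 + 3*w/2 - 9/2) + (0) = w^2 + 3*w/2 - 9/2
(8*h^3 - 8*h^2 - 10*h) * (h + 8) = 8*h^4 + 56*h^3 - 74*h^2 - 80*h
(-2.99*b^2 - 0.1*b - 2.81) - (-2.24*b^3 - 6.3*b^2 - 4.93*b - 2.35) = 2.24*b^3 + 3.31*b^2 + 4.83*b - 0.46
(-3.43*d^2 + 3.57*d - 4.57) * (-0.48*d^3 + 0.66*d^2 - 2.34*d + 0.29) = 1.6464*d^5 - 3.9774*d^4 + 12.576*d^3 - 12.3647*d^2 + 11.7291*d - 1.3253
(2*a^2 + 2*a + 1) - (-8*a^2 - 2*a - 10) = 10*a^2 + 4*a + 11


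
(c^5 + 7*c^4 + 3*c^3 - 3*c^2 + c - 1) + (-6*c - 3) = c^5 + 7*c^4 + 3*c^3 - 3*c^2 - 5*c - 4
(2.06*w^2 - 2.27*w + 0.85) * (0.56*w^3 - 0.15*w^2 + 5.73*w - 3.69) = 1.1536*w^5 - 1.5802*w^4 + 12.6203*w^3 - 20.736*w^2 + 13.2468*w - 3.1365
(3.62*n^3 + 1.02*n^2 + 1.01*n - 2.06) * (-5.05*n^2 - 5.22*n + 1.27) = -18.281*n^5 - 24.0474*n^4 - 5.8275*n^3 + 6.4262*n^2 + 12.0359*n - 2.6162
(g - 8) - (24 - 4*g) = 5*g - 32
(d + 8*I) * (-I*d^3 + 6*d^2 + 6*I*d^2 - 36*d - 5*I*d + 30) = -I*d^4 + 14*d^3 + 6*I*d^3 - 84*d^2 + 43*I*d^2 + 70*d - 288*I*d + 240*I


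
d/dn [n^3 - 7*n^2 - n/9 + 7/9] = 3*n^2 - 14*n - 1/9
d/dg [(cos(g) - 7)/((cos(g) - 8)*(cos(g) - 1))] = (cos(g)^2 - 14*cos(g) + 55)*sin(g)/((cos(g) - 8)^2*(cos(g) - 1)^2)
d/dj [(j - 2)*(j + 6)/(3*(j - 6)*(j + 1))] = (-3*j^2 + 4*j - 28)/(j^4 - 10*j^3 + 13*j^2 + 60*j + 36)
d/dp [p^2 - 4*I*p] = 2*p - 4*I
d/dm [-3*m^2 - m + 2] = -6*m - 1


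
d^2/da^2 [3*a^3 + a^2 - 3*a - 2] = 18*a + 2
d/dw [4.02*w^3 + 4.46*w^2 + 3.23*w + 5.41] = 12.06*w^2 + 8.92*w + 3.23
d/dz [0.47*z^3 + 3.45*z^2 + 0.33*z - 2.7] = 1.41*z^2 + 6.9*z + 0.33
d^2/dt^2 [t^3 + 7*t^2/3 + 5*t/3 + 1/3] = 6*t + 14/3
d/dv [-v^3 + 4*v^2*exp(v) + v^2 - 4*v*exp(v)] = 4*v^2*exp(v) - 3*v^2 + 4*v*exp(v) + 2*v - 4*exp(v)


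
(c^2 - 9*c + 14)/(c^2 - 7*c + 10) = (c - 7)/(c - 5)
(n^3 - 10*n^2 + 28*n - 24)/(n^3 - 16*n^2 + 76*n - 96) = (n - 2)/(n - 8)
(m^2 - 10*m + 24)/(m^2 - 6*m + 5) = (m^2 - 10*m + 24)/(m^2 - 6*m + 5)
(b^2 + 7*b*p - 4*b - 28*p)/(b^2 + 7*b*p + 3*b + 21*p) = (b - 4)/(b + 3)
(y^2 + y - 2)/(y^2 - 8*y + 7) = (y + 2)/(y - 7)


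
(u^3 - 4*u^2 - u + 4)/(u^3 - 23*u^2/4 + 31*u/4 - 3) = 4*(u + 1)/(4*u - 3)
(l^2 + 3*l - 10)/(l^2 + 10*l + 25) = (l - 2)/(l + 5)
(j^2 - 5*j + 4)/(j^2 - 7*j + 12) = (j - 1)/(j - 3)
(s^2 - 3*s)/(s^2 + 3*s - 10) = s*(s - 3)/(s^2 + 3*s - 10)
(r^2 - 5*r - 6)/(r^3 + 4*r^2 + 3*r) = (r - 6)/(r*(r + 3))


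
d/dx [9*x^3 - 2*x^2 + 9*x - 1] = 27*x^2 - 4*x + 9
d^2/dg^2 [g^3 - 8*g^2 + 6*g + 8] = 6*g - 16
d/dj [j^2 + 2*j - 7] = 2*j + 2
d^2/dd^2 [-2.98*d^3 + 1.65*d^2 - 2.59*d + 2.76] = 3.3 - 17.88*d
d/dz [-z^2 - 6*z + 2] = -2*z - 6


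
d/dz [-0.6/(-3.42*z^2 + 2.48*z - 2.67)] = (1.488 - 4.104*z)/(3.42*z^2 - 2.48*z + 2.67)^2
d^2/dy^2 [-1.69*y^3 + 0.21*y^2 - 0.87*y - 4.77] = 0.42 - 10.14*y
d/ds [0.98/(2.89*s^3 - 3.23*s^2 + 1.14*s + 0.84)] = (-8.4966*s^2 + 6.3308*s - 1.1172)/(2.89*s^3 - 3.23*s^2 + 1.14*s + 0.84)^2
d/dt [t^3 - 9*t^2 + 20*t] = 3*t^2 - 18*t + 20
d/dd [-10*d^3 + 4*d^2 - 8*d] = -30*d^2 + 8*d - 8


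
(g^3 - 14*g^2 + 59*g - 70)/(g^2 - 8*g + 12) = (g^2 - 12*g + 35)/(g - 6)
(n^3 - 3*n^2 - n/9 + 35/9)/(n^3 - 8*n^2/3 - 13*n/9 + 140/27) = 3*(n + 1)/(3*n + 4)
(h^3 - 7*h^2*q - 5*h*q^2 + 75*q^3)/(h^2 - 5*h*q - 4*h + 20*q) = (h^2 - 2*h*q - 15*q^2)/(h - 4)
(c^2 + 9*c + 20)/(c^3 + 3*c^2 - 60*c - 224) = (c + 5)/(c^2 - c - 56)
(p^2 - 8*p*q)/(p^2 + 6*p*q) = (p - 8*q)/(p + 6*q)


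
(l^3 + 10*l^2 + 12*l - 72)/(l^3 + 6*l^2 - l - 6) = (l^2 + 4*l - 12)/(l^2 - 1)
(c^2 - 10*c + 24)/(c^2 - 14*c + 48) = (c - 4)/(c - 8)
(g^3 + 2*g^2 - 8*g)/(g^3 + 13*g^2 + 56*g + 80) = g*(g - 2)/(g^2 + 9*g + 20)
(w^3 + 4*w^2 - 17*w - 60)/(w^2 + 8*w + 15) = w - 4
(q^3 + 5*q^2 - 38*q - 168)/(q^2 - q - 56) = (q^2 - 2*q - 24)/(q - 8)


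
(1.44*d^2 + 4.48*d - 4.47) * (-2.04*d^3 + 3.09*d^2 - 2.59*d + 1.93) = -2.9376*d^5 - 4.6896*d^4 + 19.2324*d^3 - 22.6363*d^2 + 20.2237*d - 8.6271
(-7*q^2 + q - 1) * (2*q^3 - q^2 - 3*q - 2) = -14*q^5 + 9*q^4 + 18*q^3 + 12*q^2 + q + 2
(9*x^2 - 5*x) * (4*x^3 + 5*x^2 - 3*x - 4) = 36*x^5 + 25*x^4 - 52*x^3 - 21*x^2 + 20*x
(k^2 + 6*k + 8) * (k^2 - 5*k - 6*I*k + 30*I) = k^4 + k^3 - 6*I*k^3 - 22*k^2 - 6*I*k^2 - 40*k + 132*I*k + 240*I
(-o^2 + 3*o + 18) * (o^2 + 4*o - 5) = -o^4 - o^3 + 35*o^2 + 57*o - 90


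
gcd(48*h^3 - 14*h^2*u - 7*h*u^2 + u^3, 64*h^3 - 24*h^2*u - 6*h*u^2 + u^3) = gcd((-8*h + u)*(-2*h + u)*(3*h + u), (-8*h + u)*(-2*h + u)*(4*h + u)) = 16*h^2 - 10*h*u + u^2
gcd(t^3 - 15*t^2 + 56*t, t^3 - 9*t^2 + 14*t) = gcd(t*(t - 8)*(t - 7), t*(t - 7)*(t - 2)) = t^2 - 7*t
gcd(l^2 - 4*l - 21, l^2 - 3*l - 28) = l - 7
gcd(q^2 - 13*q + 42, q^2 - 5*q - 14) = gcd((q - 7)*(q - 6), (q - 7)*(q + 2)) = q - 7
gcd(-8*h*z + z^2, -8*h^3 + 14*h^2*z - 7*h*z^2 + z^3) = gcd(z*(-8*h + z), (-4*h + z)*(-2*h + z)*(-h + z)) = 1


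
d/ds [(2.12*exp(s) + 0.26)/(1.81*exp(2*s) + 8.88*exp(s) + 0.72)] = (-(2.12*exp(s) + 0.26)*(3.62*exp(s) + 8.88) + 3.8372*exp(2*s) + 18.8256*exp(s) + 1.5264)*exp(s)/(1.81*exp(2*s) + 8.88*exp(s) + 0.72)^2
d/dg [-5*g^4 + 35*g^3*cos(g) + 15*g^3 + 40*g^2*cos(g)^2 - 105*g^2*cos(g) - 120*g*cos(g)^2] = -35*g^3*sin(g) - 20*g^3 - 40*g^2*sin(2*g) + 105*sqrt(2)*g^2*sin(g + pi/4) + 45*g^2 + 120*g*sin(2*g) - 210*g*cos(g) + 40*g*cos(2*g) + 40*g - 60*cos(2*g) - 60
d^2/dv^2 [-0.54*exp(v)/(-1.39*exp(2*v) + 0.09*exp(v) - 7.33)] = (1.043334*exp(4*v) + 0.067554*exp(3*v) - 33.011388*exp(2*v) + 0.356238*exp(v) + 29.013606)*exp(v)/(2.685619*exp(6*v) - 0.521667*exp(5*v) + 42.520656*exp(4*v) - 5.502627*exp(3*v) + 224.227632*exp(2*v) - 14.506803*exp(v) + 393.832837)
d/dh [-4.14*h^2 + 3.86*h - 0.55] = 3.86 - 8.28*h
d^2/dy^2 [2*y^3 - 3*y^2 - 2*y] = 12*y - 6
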